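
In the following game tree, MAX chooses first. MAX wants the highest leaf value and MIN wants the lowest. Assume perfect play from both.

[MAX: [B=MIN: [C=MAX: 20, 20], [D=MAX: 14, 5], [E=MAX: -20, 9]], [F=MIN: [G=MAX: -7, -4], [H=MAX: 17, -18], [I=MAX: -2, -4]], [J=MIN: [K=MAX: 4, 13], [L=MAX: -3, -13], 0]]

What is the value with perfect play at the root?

C (MAX): max(20, 20) = 20
D (MAX): max(14, 5) = 14
E (MAX): max(-20, 9) = 9
B (MIN): min(20, 14, 9) = 9
G (MAX): max(-7, -4) = -4
H (MAX): max(17, -18) = 17
I (MAX): max(-2, -4) = -2
F (MIN): min(-4, 17, -2) = -4
K (MAX): max(4, 13) = 13
L (MAX): max(-3, -13) = -3
J (MIN): min(13, -3, 0) = -3
Root (MAX): max(9, -4, -3) = 9

9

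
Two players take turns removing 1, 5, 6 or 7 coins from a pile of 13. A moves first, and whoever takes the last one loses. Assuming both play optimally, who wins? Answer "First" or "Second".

Compute winning (W) and losing (L) positions by backward induction:
i:   0  1  2  3  4  5  6  7  8  9 10 11 12 13
     W  L  W  L  W  L  W  W  W  W  W  W  W  L
Position 13 is L, so the second player wins.

Second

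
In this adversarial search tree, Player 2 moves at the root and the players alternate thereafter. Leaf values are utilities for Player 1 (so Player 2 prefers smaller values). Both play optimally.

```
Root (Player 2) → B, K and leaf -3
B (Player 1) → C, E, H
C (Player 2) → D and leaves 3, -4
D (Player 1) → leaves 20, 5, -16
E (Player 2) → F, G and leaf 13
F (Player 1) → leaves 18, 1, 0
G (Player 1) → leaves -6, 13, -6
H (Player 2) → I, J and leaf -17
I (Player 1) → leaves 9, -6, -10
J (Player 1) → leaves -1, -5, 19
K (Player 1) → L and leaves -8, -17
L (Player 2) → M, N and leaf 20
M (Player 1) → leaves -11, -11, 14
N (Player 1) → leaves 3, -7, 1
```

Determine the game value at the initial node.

-3

D (Player 1): max(20, 5, -16) = 20
C (Player 2): min(20, 3, -4) = -4
F (Player 1): max(18, 1, 0) = 18
G (Player 1): max(-6, 13, -6) = 13
E (Player 2): min(18, 13, 13) = 13
I (Player 1): max(9, -6, -10) = 9
J (Player 1): max(-1, -5, 19) = 19
H (Player 2): min(9, 19, -17) = -17
B (Player 1): max(-4, 13, -17) = 13
M (Player 1): max(-11, -11, 14) = 14
N (Player 1): max(3, -7, 1) = 3
L (Player 2): min(14, 3, 20) = 3
K (Player 1): max(3, -8, -17) = 3
Root (Player 2): min(13, 3, -3) = -3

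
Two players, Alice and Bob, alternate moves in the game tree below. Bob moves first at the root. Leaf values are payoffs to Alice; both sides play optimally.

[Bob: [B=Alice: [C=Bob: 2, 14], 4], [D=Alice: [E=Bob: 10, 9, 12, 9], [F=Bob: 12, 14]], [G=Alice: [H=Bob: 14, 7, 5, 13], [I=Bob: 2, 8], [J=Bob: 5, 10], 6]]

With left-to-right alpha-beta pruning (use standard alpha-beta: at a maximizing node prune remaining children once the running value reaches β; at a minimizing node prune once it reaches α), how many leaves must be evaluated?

C [α=-∞,β=+∞]: v=2
B [α=-∞,β=+∞]: v=4
E [α=-∞,β=4]: v=9
D [α=-∞,β=4]: v=9 after child 1 ≥ β → β-cutoff, skip 1
H [α=-∞,β=4]: v=5
G [α=-∞,β=4]: v=5 after child 1 ≥ β → β-cutoff, skip 3
Root [α=-∞,β=+∞]: v=4
Leaves evaluated: 11 of 18.

11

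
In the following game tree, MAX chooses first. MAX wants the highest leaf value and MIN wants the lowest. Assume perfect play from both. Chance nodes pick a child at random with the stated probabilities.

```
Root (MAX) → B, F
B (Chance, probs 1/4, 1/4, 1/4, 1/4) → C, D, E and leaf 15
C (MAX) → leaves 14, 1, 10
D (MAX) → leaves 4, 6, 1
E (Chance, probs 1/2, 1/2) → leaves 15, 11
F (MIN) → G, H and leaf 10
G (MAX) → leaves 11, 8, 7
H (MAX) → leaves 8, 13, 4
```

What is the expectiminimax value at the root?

12

C (MAX): max(14, 1, 10) = 14
D (MAX): max(4, 6, 1) = 6
E (Chance): 1/2·15 + 1/2·11 = 13
B (Chance): 1/4·14 + 1/4·6 + 1/4·13 + 1/4·15 = 12
G (MAX): max(11, 8, 7) = 11
H (MAX): max(8, 13, 4) = 13
F (MIN): min(11, 13, 10) = 10
Root (MAX): max(12, 10) = 12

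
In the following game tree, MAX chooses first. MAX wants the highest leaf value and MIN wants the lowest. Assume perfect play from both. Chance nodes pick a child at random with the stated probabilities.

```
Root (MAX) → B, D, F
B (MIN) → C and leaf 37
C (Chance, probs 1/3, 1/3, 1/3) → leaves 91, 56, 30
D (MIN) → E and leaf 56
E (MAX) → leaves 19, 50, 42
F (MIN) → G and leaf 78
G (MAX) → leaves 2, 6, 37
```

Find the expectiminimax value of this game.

50

C (Chance): 1/3·91 + 1/3·56 + 1/3·30 = 59
B (MIN): min(59, 37) = 37
E (MAX): max(19, 50, 42) = 50
D (MIN): min(50, 56) = 50
G (MAX): max(2, 6, 37) = 37
F (MIN): min(37, 78) = 37
Root (MAX): max(37, 50, 37) = 50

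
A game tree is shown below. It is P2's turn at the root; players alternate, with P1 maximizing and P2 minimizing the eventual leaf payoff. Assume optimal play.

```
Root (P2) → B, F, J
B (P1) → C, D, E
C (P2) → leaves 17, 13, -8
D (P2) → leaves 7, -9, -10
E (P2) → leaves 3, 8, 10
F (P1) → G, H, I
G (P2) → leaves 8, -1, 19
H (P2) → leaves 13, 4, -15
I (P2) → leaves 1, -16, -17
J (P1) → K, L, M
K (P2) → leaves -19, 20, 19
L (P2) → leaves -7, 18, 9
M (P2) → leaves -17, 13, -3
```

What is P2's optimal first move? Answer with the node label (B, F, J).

J

C (P2): min(17, 13, -8) = -8
D (P2): min(7, -9, -10) = -10
E (P2): min(3, 8, 10) = 3
B (P1): max(-8, -10, 3) = 3
G (P2): min(8, -1, 19) = -1
H (P2): min(13, 4, -15) = -15
I (P2): min(1, -16, -17) = -17
F (P1): max(-1, -15, -17) = -1
K (P2): min(-19, 20, 19) = -19
L (P2): min(-7, 18, 9) = -7
M (P2): min(-17, 13, -3) = -17
J (P1): max(-19, -7, -17) = -7
Root (P2): min(3, -1, -7) = -7
P2 picks the child with the lowest value: J (value -7).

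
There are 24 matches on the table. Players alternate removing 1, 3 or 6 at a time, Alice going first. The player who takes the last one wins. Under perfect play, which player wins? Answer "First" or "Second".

First

i:   0  1  2  3  4  5  6  7  8  9 10 11 12 13 14 15 16 17 18 19 20 21 22 23 24
     L  W  L  W  L  W  W  W  W  L  W  L  W  L  W  W  W  W  L  W  L  W  L  W  W
Position 24 is W, so the first player wins.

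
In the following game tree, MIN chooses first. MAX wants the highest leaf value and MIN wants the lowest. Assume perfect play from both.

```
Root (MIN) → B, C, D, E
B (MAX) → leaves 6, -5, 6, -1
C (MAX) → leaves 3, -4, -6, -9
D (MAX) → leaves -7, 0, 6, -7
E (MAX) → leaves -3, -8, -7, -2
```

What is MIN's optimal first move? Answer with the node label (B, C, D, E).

B (MAX): max(6, -5, 6, -1) = 6
C (MAX): max(3, -4, -6, -9) = 3
D (MAX): max(-7, 0, 6, -7) = 6
E (MAX): max(-3, -8, -7, -2) = -2
Root (MIN): min(6, 3, 6, -2) = -2
MIN picks the child with the lowest value: E (value -2).

E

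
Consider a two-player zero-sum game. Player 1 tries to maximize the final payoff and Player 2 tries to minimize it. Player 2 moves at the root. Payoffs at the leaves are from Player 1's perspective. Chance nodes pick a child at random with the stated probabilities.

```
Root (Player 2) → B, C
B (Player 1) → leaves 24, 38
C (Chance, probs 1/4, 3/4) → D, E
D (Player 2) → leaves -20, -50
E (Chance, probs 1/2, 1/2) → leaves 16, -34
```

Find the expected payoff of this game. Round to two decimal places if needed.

B (Player 1): max(24, 38) = 38
D (Player 2): min(-20, -50) = -50
E (Chance): 1/2·16 + 1/2·-34 = -9
C (Chance): 1/4·-50 + 3/4·-9 = -19.25
Root (Player 2): min(38, -19.25) = -19.25

-19.25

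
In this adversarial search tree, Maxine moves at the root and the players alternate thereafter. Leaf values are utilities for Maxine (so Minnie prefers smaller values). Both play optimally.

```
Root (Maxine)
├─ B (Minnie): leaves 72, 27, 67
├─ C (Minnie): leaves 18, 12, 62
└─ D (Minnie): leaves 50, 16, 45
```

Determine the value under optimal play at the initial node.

B (Minnie): min(72, 27, 67) = 27
C (Minnie): min(18, 12, 62) = 12
D (Minnie): min(50, 16, 45) = 16
Root (Maxine): max(27, 12, 16) = 27

27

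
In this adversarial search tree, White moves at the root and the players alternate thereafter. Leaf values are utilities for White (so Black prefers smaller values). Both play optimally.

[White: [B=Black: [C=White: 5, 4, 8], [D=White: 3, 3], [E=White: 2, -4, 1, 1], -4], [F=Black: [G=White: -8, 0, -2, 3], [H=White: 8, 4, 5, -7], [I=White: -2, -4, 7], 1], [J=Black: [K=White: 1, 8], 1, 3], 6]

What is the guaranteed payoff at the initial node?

C (White): max(5, 4, 8) = 8
D (White): max(3, 3) = 3
E (White): max(2, -4, 1, 1) = 2
B (Black): min(8, 3, 2, -4) = -4
G (White): max(-8, 0, -2, 3) = 3
H (White): max(8, 4, 5, -7) = 8
I (White): max(-2, -4, 7) = 7
F (Black): min(3, 8, 7, 1) = 1
K (White): max(1, 8) = 8
J (Black): min(8, 1, 3) = 1
Root (White): max(-4, 1, 1, 6) = 6

6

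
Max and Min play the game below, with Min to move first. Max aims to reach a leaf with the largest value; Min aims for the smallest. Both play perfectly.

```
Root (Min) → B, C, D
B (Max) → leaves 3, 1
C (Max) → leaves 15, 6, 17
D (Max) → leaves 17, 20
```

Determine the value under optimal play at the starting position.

B (Max): max(3, 1) = 3
C (Max): max(15, 6, 17) = 17
D (Max): max(17, 20) = 20
Root (Min): min(3, 17, 20) = 3

3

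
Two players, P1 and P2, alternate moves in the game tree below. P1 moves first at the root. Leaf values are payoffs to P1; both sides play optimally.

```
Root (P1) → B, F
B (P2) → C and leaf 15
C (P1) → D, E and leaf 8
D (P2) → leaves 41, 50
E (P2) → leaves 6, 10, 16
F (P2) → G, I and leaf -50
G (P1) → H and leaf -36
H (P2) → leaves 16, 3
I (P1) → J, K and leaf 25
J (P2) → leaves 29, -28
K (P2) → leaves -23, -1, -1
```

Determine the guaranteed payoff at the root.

D (P2): min(41, 50) = 41
E (P2): min(6, 10, 16) = 6
C (P1): max(41, 6, 8) = 41
B (P2): min(41, 15) = 15
H (P2): min(16, 3) = 3
G (P1): max(3, -36) = 3
J (P2): min(29, -28) = -28
K (P2): min(-23, -1, -1) = -23
I (P1): max(-28, -23, 25) = 25
F (P2): min(3, 25, -50) = -50
Root (P1): max(15, -50) = 15

15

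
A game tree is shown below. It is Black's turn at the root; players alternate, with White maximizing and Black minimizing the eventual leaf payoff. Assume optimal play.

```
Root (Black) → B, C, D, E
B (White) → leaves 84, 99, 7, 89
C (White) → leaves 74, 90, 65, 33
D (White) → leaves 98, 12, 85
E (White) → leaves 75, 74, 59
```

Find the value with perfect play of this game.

B (White): max(84, 99, 7, 89) = 99
C (White): max(74, 90, 65, 33) = 90
D (White): max(98, 12, 85) = 98
E (White): max(75, 74, 59) = 75
Root (Black): min(99, 90, 98, 75) = 75

75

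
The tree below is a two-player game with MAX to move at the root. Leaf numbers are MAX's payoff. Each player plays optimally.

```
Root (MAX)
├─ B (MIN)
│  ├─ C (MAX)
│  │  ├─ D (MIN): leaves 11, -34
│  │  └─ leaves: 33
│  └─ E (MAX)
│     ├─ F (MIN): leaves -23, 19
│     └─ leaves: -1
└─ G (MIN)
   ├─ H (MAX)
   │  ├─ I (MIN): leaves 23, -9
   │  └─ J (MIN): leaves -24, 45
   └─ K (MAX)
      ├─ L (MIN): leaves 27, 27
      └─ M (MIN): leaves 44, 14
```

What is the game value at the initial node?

D (MIN): min(11, -34) = -34
C (MAX): max(-34, 33) = 33
F (MIN): min(-23, 19) = -23
E (MAX): max(-23, -1) = -1
B (MIN): min(33, -1) = -1
I (MIN): min(23, -9) = -9
J (MIN): min(-24, 45) = -24
H (MAX): max(-9, -24) = -9
L (MIN): min(27, 27) = 27
M (MIN): min(44, 14) = 14
K (MAX): max(27, 14) = 27
G (MIN): min(-9, 27) = -9
Root (MAX): max(-1, -9) = -1

-1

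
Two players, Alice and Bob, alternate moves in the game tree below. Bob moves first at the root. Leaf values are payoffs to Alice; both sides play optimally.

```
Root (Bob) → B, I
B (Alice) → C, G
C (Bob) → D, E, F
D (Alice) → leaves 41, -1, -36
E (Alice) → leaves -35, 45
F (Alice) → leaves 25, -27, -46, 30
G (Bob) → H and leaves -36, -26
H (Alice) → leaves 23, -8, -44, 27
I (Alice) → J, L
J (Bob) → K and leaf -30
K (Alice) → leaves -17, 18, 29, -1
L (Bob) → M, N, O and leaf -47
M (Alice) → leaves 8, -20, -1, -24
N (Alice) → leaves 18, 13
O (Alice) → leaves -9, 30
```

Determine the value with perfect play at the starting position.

-30

D (Alice): max(41, -1, -36) = 41
E (Alice): max(-35, 45) = 45
F (Alice): max(25, -27, -46, 30) = 30
C (Bob): min(41, 45, 30) = 30
H (Alice): max(23, -8, -44, 27) = 27
G (Bob): min(27, -36, -26) = -36
B (Alice): max(30, -36) = 30
K (Alice): max(-17, 18, 29, -1) = 29
J (Bob): min(29, -30) = -30
M (Alice): max(8, -20, -1, -24) = 8
N (Alice): max(18, 13) = 18
O (Alice): max(-9, 30) = 30
L (Bob): min(8, 18, 30, -47) = -47
I (Alice): max(-30, -47) = -30
Root (Bob): min(30, -30) = -30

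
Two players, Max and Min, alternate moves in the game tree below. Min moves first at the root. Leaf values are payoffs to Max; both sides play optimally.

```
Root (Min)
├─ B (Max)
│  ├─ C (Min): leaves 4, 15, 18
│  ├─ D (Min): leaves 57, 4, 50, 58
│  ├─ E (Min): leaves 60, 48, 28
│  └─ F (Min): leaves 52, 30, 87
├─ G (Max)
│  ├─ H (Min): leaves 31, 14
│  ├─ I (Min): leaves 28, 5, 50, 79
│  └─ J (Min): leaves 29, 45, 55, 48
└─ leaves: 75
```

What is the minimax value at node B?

30

C: min(4, 15, 18) = 4
D: min(57, 4, 50, 58) = 4
E: min(60, 48, 28) = 28
F: min(52, 30, 87) = 30
B: max(4, 4, 28, 30) = 30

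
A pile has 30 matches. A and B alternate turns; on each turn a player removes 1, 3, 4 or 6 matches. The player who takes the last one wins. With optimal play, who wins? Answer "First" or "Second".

Second

Mark each pile size as W (mover wins) or L (mover loses):
i:   0  1  2  3  4  5  6  7  8  9 10 11 12 13 14 15 16 17 18 19 20 21 22 23 24 25 26 27 28 29 30
     L  W  L  W  W  W  W  L  W  L  W  W  W  W  L  W  L  W  W  W  W  L  W  L  W  W  W  W  L  W  L
Position 30 is L, so the second player wins.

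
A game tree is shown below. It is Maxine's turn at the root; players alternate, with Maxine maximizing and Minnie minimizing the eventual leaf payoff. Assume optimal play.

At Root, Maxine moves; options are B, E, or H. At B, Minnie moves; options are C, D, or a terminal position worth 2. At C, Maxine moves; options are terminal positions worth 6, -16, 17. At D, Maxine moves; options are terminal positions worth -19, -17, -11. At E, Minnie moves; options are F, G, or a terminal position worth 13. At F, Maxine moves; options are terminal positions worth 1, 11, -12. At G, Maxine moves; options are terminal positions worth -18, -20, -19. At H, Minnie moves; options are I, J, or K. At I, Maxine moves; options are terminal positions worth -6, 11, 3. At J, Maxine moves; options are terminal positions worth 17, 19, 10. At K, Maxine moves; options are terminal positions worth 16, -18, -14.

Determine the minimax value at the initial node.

11

C (Maxine): max(6, -16, 17) = 17
D (Maxine): max(-19, -17, -11) = -11
B (Minnie): min(17, -11, 2) = -11
F (Maxine): max(1, 11, -12) = 11
G (Maxine): max(-18, -20, -19) = -18
E (Minnie): min(11, -18, 13) = -18
I (Maxine): max(-6, 11, 3) = 11
J (Maxine): max(17, 19, 10) = 19
K (Maxine): max(16, -18, -14) = 16
H (Minnie): min(11, 19, 16) = 11
Root (Maxine): max(-11, -18, 11) = 11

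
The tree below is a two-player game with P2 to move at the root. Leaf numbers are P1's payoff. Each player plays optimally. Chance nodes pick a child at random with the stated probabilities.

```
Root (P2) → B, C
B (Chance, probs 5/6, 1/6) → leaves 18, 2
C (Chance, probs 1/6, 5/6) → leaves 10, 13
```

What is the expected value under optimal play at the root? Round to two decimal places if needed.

B (Chance): 5/6·18 + 1/6·2 = 15.33
C (Chance): 1/6·10 + 5/6·13 = 12.5
Root (P2): min(15.33, 12.5) = 12.5

12.5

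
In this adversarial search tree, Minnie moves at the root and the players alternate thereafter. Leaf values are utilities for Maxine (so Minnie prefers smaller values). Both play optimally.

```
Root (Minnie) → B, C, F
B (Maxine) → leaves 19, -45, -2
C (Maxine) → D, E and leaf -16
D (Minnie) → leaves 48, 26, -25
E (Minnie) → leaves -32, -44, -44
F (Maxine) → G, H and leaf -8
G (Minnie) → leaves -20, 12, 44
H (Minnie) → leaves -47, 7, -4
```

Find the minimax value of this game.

-16

B (Maxine): max(19, -45, -2) = 19
D (Minnie): min(48, 26, -25) = -25
E (Minnie): min(-32, -44, -44) = -44
C (Maxine): max(-25, -44, -16) = -16
G (Minnie): min(-20, 12, 44) = -20
H (Minnie): min(-47, 7, -4) = -47
F (Maxine): max(-20, -47, -8) = -8
Root (Minnie): min(19, -16, -8) = -16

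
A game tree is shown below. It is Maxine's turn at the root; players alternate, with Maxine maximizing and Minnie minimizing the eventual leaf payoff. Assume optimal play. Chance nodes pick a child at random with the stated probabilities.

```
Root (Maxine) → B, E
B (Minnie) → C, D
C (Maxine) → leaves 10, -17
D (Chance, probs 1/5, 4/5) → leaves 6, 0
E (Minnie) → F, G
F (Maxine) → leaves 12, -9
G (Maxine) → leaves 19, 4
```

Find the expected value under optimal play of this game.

12

C (Maxine): max(10, -17) = 10
D (Chance): 1/5·6 + 4/5·0 = 1.2
B (Minnie): min(10, 1.2) = 1.2
F (Maxine): max(12, -9) = 12
G (Maxine): max(19, 4) = 19
E (Minnie): min(12, 19) = 12
Root (Maxine): max(1.2, 12) = 12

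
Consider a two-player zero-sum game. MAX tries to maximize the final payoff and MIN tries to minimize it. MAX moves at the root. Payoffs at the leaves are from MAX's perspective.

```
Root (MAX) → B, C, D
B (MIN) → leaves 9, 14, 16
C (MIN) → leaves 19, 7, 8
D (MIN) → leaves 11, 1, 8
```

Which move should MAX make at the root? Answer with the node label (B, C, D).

B (MIN): min(9, 14, 16) = 9
C (MIN): min(19, 7, 8) = 7
D (MIN): min(11, 1, 8) = 1
Root (MAX): max(9, 7, 1) = 9
MAX picks the child with the highest value: B (value 9).

B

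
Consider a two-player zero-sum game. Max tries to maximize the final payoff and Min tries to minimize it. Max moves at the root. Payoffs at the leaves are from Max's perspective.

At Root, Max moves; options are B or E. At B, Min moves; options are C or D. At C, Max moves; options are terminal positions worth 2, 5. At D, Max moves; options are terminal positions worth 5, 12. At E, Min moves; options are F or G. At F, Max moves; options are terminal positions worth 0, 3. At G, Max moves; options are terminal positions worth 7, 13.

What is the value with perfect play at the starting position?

5

C (Max): max(2, 5) = 5
D (Max): max(5, 12) = 12
B (Min): min(5, 12) = 5
F (Max): max(0, 3) = 3
G (Max): max(7, 13) = 13
E (Min): min(3, 13) = 3
Root (Max): max(5, 3) = 5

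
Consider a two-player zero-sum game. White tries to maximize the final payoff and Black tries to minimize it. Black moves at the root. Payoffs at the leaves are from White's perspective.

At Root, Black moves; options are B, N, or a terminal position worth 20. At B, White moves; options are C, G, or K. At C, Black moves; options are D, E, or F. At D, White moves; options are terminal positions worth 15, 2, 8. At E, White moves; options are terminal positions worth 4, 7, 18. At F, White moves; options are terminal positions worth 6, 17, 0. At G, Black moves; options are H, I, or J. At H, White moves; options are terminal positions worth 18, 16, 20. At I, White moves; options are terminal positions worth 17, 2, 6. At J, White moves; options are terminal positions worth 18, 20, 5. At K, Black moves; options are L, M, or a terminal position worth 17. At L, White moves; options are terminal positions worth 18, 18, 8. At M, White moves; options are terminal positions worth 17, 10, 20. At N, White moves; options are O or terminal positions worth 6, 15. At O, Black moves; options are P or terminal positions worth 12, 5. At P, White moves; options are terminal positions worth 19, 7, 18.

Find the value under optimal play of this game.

15

D (White): max(15, 2, 8) = 15
E (White): max(4, 7, 18) = 18
F (White): max(6, 17, 0) = 17
C (Black): min(15, 18, 17) = 15
H (White): max(18, 16, 20) = 20
I (White): max(17, 2, 6) = 17
J (White): max(18, 20, 5) = 20
G (Black): min(20, 17, 20) = 17
L (White): max(18, 18, 8) = 18
M (White): max(17, 10, 20) = 20
K (Black): min(18, 20, 17) = 17
B (White): max(15, 17, 17) = 17
P (White): max(19, 7, 18) = 19
O (Black): min(19, 12, 5) = 5
N (White): max(5, 6, 15) = 15
Root (Black): min(17, 15, 20) = 15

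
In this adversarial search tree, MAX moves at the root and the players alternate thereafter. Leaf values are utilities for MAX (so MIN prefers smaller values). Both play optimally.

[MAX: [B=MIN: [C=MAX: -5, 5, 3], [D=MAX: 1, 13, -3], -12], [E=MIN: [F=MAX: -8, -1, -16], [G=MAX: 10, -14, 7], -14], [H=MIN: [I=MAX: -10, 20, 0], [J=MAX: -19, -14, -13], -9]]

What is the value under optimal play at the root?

-12

C (MAX): max(-5, 5, 3) = 5
D (MAX): max(1, 13, -3) = 13
B (MIN): min(5, 13, -12) = -12
F (MAX): max(-8, -1, -16) = -1
G (MAX): max(10, -14, 7) = 10
E (MIN): min(-1, 10, -14) = -14
I (MAX): max(-10, 20, 0) = 20
J (MAX): max(-19, -14, -13) = -13
H (MIN): min(20, -13, -9) = -13
Root (MAX): max(-12, -14, -13) = -12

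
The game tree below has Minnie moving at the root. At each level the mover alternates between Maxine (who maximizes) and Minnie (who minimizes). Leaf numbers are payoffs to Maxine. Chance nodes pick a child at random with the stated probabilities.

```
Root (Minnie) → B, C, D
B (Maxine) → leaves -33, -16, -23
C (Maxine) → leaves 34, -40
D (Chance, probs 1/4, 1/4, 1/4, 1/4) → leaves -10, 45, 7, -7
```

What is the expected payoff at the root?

-16

B (Maxine): max(-33, -16, -23) = -16
C (Maxine): max(34, -40) = 34
D (Chance): 1/4·-10 + 1/4·45 + 1/4·7 + 1/4·-7 = 8.75
Root (Minnie): min(-16, 34, 8.75) = -16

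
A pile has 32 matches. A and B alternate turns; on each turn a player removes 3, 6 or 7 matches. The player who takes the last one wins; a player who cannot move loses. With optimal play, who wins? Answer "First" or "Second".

Second

Mark each pile size as W (mover wins) or L (mover loses):
i:   0  1  2  3  4  5  6  7  8  9 10 11 12 13 14 15 16 17 18 19 20 21 22 23 24 25 26 27 28 29 30 31 32
     L  L  L  W  W  W  W  W  W  W  L  L  L  W  W  W  W  W  W  W  L  L  L  W  W  W  W  W  W  W  L  L  L
Position 32 is L, so the second player wins.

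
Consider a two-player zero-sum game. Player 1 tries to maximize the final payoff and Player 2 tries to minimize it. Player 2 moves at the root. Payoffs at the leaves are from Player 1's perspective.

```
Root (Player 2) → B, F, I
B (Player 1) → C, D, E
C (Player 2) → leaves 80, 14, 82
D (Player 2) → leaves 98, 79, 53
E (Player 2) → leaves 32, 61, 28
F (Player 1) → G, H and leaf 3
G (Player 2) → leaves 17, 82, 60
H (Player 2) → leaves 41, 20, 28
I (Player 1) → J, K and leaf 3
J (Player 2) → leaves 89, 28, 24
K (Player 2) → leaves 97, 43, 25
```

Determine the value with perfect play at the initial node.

C (Player 2): min(80, 14, 82) = 14
D (Player 2): min(98, 79, 53) = 53
E (Player 2): min(32, 61, 28) = 28
B (Player 1): max(14, 53, 28) = 53
G (Player 2): min(17, 82, 60) = 17
H (Player 2): min(41, 20, 28) = 20
F (Player 1): max(17, 20, 3) = 20
J (Player 2): min(89, 28, 24) = 24
K (Player 2): min(97, 43, 25) = 25
I (Player 1): max(24, 25, 3) = 25
Root (Player 2): min(53, 20, 25) = 20

20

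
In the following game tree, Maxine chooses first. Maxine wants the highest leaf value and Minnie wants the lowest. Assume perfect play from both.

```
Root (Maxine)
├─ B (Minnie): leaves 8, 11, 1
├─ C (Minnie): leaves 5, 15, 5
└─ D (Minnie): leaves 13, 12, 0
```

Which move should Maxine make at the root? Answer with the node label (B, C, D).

B (Minnie): min(8, 11, 1) = 1
C (Minnie): min(5, 15, 5) = 5
D (Minnie): min(13, 12, 0) = 0
Root (Maxine): max(1, 5, 0) = 5
Maxine picks the child with the highest value: C (value 5).

C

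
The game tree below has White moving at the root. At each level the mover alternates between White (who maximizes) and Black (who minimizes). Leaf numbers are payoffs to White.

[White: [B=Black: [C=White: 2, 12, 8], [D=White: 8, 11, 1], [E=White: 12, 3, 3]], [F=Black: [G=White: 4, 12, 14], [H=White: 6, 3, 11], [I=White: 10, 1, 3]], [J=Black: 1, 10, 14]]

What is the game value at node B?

11

C: max(2, 12, 8) = 12
D: max(8, 11, 1) = 11
E: max(12, 3, 3) = 12
B: min(12, 11, 12) = 11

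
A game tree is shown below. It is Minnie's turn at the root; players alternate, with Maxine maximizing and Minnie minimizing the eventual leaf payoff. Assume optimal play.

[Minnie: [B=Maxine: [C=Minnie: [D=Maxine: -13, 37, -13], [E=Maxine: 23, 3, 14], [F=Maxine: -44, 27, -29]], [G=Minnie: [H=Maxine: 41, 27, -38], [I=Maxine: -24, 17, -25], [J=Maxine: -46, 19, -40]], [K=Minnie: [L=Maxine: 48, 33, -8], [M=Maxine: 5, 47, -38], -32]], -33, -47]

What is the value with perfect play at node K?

-32

L: max(48, 33, -8) = 48
M: max(5, 47, -38) = 47
K: min(48, 47, -32) = -32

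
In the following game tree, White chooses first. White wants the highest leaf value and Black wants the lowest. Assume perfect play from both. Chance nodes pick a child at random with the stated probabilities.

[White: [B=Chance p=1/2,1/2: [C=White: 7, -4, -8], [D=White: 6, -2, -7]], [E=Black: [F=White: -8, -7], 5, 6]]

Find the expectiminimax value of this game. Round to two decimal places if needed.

C (White): max(7, -4, -8) = 7
D (White): max(6, -2, -7) = 6
B (Chance): 1/2·7 + 1/2·6 = 6.5
F (White): max(-8, -7) = -7
E (Black): min(-7, 5, 6) = -7
Root (White): max(6.5, -7) = 6.5

6.5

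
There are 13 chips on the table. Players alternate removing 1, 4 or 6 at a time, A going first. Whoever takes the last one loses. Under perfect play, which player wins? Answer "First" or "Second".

Second

W/L table (W = player to move can force a win):
i:   0  1  2  3  4  5  6  7  8  9 10 11 12 13
     W  L  W  L  W  W  L  W  L  W  W  L  W  L
Position 13 is L, so the second player wins.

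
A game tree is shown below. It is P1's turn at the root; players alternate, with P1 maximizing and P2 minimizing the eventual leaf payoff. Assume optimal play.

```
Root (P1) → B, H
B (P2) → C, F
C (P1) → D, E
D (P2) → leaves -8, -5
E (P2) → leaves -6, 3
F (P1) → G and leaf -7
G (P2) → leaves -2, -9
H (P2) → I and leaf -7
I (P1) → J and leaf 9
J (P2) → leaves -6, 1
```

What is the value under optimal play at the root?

-7

D (P2): min(-8, -5) = -8
E (P2): min(-6, 3) = -6
C (P1): max(-8, -6) = -6
G (P2): min(-2, -9) = -9
F (P1): max(-9, -7) = -7
B (P2): min(-6, -7) = -7
J (P2): min(-6, 1) = -6
I (P1): max(-6, 9) = 9
H (P2): min(9, -7) = -7
Root (P1): max(-7, -7) = -7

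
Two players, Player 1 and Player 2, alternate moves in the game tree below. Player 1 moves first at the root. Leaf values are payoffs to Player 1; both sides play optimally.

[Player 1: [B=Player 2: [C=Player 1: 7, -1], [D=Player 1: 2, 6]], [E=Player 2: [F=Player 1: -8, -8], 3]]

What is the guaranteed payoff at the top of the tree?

6

C (Player 1): max(7, -1) = 7
D (Player 1): max(2, 6) = 6
B (Player 2): min(7, 6) = 6
F (Player 1): max(-8, -8) = -8
E (Player 2): min(-8, 3) = -8
Root (Player 1): max(6, -8) = 6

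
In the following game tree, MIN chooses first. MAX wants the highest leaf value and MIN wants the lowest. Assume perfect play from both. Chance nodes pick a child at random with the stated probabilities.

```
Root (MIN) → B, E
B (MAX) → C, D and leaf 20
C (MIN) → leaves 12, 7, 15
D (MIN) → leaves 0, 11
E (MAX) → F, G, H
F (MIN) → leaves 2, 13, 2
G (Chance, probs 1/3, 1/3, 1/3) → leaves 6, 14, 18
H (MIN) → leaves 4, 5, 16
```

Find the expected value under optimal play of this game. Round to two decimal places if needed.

C (MIN): min(12, 7, 15) = 7
D (MIN): min(0, 11) = 0
B (MAX): max(7, 0, 20) = 20
F (MIN): min(2, 13, 2) = 2
G (Chance): 1/3·6 + 1/3·14 + 1/3·18 = 12.67
H (MIN): min(4, 5, 16) = 4
E (MAX): max(2, 12.67, 4) = 12.67
Root (MIN): min(20, 12.67) = 12.67

12.67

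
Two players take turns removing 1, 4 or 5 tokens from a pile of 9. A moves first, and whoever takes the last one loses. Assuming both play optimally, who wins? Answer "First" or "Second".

Positions where the player to move wins (W) vs loses (L):
i:   0  1  2  3  4  5  6  7  8  9
     W  L  W  L  W  W  W  W  W  L
Position 9 is L, so the second player wins.

Second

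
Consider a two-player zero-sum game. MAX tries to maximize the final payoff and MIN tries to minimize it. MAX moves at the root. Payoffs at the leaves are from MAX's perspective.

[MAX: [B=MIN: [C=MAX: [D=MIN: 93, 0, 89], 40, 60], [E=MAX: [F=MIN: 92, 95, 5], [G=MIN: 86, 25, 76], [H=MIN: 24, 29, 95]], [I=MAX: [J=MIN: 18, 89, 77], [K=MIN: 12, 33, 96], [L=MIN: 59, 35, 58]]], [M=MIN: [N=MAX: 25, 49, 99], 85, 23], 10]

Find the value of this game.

D (MIN): min(93, 0, 89) = 0
C (MAX): max(0, 40, 60) = 60
F (MIN): min(92, 95, 5) = 5
G (MIN): min(86, 25, 76) = 25
H (MIN): min(24, 29, 95) = 24
E (MAX): max(5, 25, 24) = 25
J (MIN): min(18, 89, 77) = 18
K (MIN): min(12, 33, 96) = 12
L (MIN): min(59, 35, 58) = 35
I (MAX): max(18, 12, 35) = 35
B (MIN): min(60, 25, 35) = 25
N (MAX): max(25, 49, 99) = 99
M (MIN): min(99, 85, 23) = 23
Root (MAX): max(25, 23, 10) = 25

25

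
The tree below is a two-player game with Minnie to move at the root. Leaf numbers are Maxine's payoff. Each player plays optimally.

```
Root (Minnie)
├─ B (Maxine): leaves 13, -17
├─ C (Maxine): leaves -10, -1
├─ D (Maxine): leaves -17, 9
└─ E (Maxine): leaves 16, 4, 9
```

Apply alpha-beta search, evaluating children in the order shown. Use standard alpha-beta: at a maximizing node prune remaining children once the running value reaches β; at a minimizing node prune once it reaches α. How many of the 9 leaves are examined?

B [α=-∞,β=+∞]: v=13
C [α=-∞,β=13]: v=-1
D [α=-∞,β=-1]: v=9
E [α=-∞,β=-1]: v=16 after child 1 ≥ β → β-cutoff, skip 2
Root [α=-∞,β=+∞]: v=-1
Leaves evaluated: 7 of 9.

7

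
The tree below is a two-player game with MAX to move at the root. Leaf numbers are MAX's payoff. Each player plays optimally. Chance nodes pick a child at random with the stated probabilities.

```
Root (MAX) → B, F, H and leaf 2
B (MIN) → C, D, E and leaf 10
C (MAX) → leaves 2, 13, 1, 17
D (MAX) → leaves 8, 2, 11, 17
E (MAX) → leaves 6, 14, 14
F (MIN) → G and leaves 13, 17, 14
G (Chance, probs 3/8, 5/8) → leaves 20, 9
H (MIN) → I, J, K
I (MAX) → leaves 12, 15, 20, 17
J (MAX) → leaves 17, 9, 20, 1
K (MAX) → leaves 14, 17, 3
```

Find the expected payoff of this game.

C (MAX): max(2, 13, 1, 17) = 17
D (MAX): max(8, 2, 11, 17) = 17
E (MAX): max(6, 14, 14) = 14
B (MIN): min(17, 17, 14, 10) = 10
G (Chance): 3/8·20 + 5/8·9 = 13.12
F (MIN): min(13.12, 13, 17, 14) = 13
I (MAX): max(12, 15, 20, 17) = 20
J (MAX): max(17, 9, 20, 1) = 20
K (MAX): max(14, 17, 3) = 17
H (MIN): min(20, 20, 17) = 17
Root (MAX): max(10, 13, 17, 2) = 17

17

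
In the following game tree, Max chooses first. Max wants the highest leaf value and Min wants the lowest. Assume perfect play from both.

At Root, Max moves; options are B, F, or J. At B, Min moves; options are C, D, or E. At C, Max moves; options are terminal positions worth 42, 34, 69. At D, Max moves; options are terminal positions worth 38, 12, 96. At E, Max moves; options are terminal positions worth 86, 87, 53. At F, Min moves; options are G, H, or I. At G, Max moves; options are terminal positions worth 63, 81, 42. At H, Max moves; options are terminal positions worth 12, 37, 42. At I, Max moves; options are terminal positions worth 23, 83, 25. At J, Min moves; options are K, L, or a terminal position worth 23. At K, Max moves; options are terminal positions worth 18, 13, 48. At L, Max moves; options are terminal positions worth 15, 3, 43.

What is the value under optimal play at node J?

K: max(18, 13, 48) = 48
L: max(15, 3, 43) = 43
J: min(48, 43, 23) = 23

23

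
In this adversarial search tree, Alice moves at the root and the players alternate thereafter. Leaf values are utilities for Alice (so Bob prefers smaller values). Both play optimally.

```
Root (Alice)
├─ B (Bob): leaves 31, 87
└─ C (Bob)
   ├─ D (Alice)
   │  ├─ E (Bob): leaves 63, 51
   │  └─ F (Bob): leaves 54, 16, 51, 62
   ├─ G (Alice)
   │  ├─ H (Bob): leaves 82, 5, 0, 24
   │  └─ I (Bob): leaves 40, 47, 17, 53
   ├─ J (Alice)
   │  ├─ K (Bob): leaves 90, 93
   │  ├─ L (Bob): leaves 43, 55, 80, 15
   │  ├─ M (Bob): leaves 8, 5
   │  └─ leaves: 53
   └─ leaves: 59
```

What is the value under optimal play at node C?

17

E: min(63, 51) = 51
F: min(54, 16, 51, 62) = 16
D: max(51, 16) = 51
H: min(82, 5, 0, 24) = 0
I: min(40, 47, 17, 53) = 17
G: max(0, 17) = 17
K: min(90, 93) = 90
L: min(43, 55, 80, 15) = 15
M: min(8, 5) = 5
J: max(90, 15, 5, 53) = 90
C: min(51, 17, 90, 59) = 17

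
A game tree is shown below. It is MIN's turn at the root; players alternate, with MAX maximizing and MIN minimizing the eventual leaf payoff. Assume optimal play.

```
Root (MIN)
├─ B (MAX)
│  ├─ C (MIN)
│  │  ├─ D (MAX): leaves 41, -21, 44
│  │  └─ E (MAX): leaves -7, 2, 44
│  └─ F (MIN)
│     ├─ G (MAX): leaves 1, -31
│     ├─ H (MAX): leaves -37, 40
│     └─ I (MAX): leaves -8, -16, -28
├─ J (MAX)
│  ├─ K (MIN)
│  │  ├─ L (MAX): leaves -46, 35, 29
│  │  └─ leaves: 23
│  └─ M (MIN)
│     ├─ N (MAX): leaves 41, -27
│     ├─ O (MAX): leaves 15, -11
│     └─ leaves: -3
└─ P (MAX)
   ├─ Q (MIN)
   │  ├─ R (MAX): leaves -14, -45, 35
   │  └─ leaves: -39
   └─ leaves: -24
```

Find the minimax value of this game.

-24

D (MAX): max(41, -21, 44) = 44
E (MAX): max(-7, 2, 44) = 44
C (MIN): min(44, 44) = 44
G (MAX): max(1, -31) = 1
H (MAX): max(-37, 40) = 40
I (MAX): max(-8, -16, -28) = -8
F (MIN): min(1, 40, -8) = -8
B (MAX): max(44, -8) = 44
L (MAX): max(-46, 35, 29) = 35
K (MIN): min(35, 23) = 23
N (MAX): max(41, -27) = 41
O (MAX): max(15, -11) = 15
M (MIN): min(41, 15, -3) = -3
J (MAX): max(23, -3) = 23
R (MAX): max(-14, -45, 35) = 35
Q (MIN): min(35, -39) = -39
P (MAX): max(-39, -24) = -24
Root (MIN): min(44, 23, -24) = -24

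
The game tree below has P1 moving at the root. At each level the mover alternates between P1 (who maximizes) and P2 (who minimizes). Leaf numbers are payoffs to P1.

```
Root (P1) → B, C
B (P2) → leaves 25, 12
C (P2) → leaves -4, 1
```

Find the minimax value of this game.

12

B (P2): min(25, 12) = 12
C (P2): min(-4, 1) = -4
Root (P1): max(12, -4) = 12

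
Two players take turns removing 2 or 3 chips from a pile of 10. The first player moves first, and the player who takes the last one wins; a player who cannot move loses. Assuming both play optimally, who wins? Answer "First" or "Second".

Second

W/L table (W = player to move can force a win):
i:   0  1  2  3  4  5  6  7  8  9 10
     L  L  W  W  W  L  L  W  W  W  L
Position 10 is L, so the second player wins.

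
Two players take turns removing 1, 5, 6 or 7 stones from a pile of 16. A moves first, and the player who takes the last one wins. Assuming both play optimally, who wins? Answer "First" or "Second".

W/L table (W = player to move can force a win):
i:   0  1  2  3  4  5  6  7  8  9 10 11 12 13 14 15 16
     L  W  L  W  L  W  W  W  W  W  W  W  L  W  L  W  L
Position 16 is L, so the second player wins.

Second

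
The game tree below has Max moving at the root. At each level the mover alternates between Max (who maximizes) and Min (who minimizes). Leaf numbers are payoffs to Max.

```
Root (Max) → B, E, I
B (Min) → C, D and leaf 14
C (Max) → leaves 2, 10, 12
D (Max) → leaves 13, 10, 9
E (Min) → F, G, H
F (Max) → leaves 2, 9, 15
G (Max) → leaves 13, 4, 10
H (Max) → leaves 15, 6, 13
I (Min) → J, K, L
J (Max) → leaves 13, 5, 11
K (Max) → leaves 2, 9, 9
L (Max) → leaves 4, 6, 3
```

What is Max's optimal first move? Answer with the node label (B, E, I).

E

C (Max): max(2, 10, 12) = 12
D (Max): max(13, 10, 9) = 13
B (Min): min(12, 13, 14) = 12
F (Max): max(2, 9, 15) = 15
G (Max): max(13, 4, 10) = 13
H (Max): max(15, 6, 13) = 15
E (Min): min(15, 13, 15) = 13
J (Max): max(13, 5, 11) = 13
K (Max): max(2, 9, 9) = 9
L (Max): max(4, 6, 3) = 6
I (Min): min(13, 9, 6) = 6
Root (Max): max(12, 13, 6) = 13
Max picks the child with the highest value: E (value 13).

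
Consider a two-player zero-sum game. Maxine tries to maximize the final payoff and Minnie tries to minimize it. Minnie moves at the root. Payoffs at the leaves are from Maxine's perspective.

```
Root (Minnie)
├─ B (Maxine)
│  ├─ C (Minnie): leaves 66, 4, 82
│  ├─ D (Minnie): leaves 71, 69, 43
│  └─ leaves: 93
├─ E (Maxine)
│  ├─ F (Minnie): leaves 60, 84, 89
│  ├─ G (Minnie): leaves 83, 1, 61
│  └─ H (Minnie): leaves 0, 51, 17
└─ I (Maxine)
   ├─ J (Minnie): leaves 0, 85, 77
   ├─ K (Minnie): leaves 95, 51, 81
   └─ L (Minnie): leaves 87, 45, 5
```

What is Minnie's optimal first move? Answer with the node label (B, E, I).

I

C (Minnie): min(66, 4, 82) = 4
D (Minnie): min(71, 69, 43) = 43
B (Maxine): max(4, 43, 93) = 93
F (Minnie): min(60, 84, 89) = 60
G (Minnie): min(83, 1, 61) = 1
H (Minnie): min(0, 51, 17) = 0
E (Maxine): max(60, 1, 0) = 60
J (Minnie): min(0, 85, 77) = 0
K (Minnie): min(95, 51, 81) = 51
L (Minnie): min(87, 45, 5) = 5
I (Maxine): max(0, 51, 5) = 51
Root (Minnie): min(93, 60, 51) = 51
Minnie picks the child with the lowest value: I (value 51).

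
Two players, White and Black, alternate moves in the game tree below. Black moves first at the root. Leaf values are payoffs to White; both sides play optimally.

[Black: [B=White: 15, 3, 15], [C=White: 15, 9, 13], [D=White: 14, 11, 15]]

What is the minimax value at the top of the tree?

B (White): max(15, 3, 15) = 15
C (White): max(15, 9, 13) = 15
D (White): max(14, 11, 15) = 15
Root (Black): min(15, 15, 15) = 15

15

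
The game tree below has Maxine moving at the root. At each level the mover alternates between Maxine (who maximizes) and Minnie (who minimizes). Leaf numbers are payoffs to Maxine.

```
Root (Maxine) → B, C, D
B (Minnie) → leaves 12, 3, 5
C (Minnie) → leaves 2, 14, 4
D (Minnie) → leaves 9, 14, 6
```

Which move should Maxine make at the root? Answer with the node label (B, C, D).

B (Minnie): min(12, 3, 5) = 3
C (Minnie): min(2, 14, 4) = 2
D (Minnie): min(9, 14, 6) = 6
Root (Maxine): max(3, 2, 6) = 6
Maxine picks the child with the highest value: D (value 6).

D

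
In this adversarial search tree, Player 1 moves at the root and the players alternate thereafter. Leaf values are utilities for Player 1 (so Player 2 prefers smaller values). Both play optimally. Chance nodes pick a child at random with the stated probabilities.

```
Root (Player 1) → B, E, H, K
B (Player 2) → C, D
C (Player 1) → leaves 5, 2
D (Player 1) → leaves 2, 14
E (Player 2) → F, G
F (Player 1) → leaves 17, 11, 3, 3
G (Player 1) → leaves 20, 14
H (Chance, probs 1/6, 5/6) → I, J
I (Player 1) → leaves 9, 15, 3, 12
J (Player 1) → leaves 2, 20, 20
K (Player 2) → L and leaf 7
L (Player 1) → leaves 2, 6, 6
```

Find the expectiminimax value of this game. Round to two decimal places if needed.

C (Player 1): max(5, 2) = 5
D (Player 1): max(2, 14) = 14
B (Player 2): min(5, 14) = 5
F (Player 1): max(17, 11, 3, 3) = 17
G (Player 1): max(20, 14) = 20
E (Player 2): min(17, 20) = 17
I (Player 1): max(9, 15, 3, 12) = 15
J (Player 1): max(2, 20, 20) = 20
H (Chance): 1/6·15 + 5/6·20 = 19.17
L (Player 1): max(2, 6, 6) = 6
K (Player 2): min(6, 7) = 6
Root (Player 1): max(5, 17, 19.17, 6) = 19.17

19.17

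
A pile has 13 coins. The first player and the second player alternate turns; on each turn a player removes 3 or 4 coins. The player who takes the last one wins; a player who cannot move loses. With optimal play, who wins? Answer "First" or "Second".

Compute winning (W) and losing (L) positions by backward induction:
i:   0  1  2  3  4  5  6  7  8  9 10 11 12 13
     L  L  L  W  W  W  W  L  L  L  W  W  W  W
Position 13 is W, so the first player wins.

First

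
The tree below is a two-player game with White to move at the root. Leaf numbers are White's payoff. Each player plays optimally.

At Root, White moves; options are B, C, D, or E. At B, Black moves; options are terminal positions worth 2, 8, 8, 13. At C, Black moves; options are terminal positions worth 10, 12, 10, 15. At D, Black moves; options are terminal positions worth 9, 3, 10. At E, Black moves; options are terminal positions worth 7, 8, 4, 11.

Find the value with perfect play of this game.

B (Black): min(2, 8, 8, 13) = 2
C (Black): min(10, 12, 10, 15) = 10
D (Black): min(9, 3, 10) = 3
E (Black): min(7, 8, 4, 11) = 4
Root (White): max(2, 10, 3, 4) = 10

10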